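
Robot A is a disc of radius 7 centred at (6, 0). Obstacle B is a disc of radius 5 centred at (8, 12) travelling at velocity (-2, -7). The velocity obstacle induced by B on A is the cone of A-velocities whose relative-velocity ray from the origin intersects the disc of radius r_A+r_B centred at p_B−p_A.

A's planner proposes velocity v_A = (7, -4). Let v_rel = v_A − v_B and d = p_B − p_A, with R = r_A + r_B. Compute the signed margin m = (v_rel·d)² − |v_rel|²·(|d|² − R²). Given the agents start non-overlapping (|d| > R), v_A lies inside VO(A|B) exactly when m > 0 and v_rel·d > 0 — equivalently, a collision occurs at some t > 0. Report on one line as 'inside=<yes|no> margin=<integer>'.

d = (2, 12),  |d|² = 148;  R = 7+5 = 12,  c = 148−12² = 4
v_rel = (9, 3),  |v_rel|² = 90;  v_rel·d = (9)·(2) + (3)·(12) = 54
90·t² − 108·t + 4 = 0  ⇒  m = 54² − 90·4 = 2556
m = 2556 > 0,  v_rel·d = 54 > 0  ⇒  inside

inside=yes margin=2556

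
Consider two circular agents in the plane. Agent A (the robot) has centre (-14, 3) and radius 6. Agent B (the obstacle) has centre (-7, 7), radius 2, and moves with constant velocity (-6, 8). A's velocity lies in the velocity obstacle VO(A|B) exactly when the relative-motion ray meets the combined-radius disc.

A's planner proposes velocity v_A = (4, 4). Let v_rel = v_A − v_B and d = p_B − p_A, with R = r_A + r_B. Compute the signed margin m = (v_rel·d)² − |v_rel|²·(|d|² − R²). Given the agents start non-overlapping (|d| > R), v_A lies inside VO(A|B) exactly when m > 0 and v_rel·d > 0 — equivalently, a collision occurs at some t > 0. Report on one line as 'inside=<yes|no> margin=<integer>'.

d = (7, 4),  |d|² = 65;  R = 6+2 = 8,  c = 65−8² = 1
v_rel = (10, -4),  |v_rel|² = 116;  v_rel·d = (10)·(7) + (-4)·(4) = 54
116·t² − 108·t + 1 = 0  ⇒  m = 54² − 116·1 = 2800
m = 2800 > 0,  v_rel·d = 54 > 0  ⇒  inside

inside=yes margin=2800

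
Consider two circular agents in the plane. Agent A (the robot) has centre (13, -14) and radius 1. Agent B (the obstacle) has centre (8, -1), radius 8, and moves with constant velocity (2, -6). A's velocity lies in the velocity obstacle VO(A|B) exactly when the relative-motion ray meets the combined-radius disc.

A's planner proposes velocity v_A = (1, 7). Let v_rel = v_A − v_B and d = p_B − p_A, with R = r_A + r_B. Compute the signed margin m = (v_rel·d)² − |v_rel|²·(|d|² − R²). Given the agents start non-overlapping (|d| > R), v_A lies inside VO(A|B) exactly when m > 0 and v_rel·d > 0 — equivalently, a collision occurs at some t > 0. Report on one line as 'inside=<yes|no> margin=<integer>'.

d = (-5, 13),  |d|² = 194;  R = 1+8 = 9,  c = 194−9² = 113
v_rel = (-1, 13),  |v_rel|² = 170;  v_rel·d = (-1)·(-5) + (13)·(13) = 174
170·t² − 348·t + 113 = 0  ⇒  m = 174² − 170·113 = 11066
m = 11066 > 0,  v_rel·d = 174 > 0  ⇒  inside

inside=yes margin=11066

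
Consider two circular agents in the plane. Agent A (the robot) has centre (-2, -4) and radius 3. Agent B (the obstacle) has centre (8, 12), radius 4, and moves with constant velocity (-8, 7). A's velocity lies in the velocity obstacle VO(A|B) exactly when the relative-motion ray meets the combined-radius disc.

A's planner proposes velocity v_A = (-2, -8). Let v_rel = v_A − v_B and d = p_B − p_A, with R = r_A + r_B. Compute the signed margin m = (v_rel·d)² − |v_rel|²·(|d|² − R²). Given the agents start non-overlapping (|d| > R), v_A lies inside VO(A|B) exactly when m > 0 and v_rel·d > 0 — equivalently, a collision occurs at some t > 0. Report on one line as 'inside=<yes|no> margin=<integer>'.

d = (10, 16),  |d|² = 356;  R = 3+4 = 7,  c = 356−7² = 307
v_rel = (6, -15),  |v_rel|² = 261;  v_rel·d = (6)·(10) + (-15)·(16) = -180
261·t² + 360·t + 307 = 0  ⇒  m = (-180)² − 261·307 = -47727
m = -47727 < 0,  v_rel·d = -180 < 0  ⇒  outside

inside=no margin=-47727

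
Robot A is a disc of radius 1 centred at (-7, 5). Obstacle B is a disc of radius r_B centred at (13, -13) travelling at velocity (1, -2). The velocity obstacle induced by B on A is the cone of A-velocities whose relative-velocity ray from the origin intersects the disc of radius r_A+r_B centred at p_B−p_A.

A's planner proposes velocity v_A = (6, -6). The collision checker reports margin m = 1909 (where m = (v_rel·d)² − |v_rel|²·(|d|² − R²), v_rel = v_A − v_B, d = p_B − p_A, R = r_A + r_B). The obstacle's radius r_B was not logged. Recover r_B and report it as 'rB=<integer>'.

m = 1909
d = (20, -18);  v_rel = (5, -4),  |v_rel|² = 41
v_rel×d = (5)·(-18) − (-4)·(20) = -10
since m = R²·41 − (-10)²:  R² = (100 + 1909) / 41 = 49
R = √49 = 7  ⇒  r_B = 7 − 1 = 6

rB=6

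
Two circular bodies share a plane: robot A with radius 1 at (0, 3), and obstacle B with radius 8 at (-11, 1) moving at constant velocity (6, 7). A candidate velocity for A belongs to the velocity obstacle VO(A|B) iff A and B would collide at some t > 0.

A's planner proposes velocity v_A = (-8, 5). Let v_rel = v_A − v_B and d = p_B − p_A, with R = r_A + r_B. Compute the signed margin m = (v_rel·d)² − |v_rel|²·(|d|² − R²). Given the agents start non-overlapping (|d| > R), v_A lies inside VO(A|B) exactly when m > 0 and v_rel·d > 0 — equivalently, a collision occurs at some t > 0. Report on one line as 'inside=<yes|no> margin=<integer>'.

d = (-11, -2),  |d|² = 125;  R = 1+8 = 9,  c = 125−9² = 44
v_rel = (-14, -2),  |v_rel|² = 200;  v_rel·d = (-14)·(-11) + (-2)·(-2) = 158
200·t² − 316·t + 44 = 0  ⇒  m = 158² − 200·44 = 16164
m = 16164 > 0,  v_rel·d = 158 > 0  ⇒  inside

inside=yes margin=16164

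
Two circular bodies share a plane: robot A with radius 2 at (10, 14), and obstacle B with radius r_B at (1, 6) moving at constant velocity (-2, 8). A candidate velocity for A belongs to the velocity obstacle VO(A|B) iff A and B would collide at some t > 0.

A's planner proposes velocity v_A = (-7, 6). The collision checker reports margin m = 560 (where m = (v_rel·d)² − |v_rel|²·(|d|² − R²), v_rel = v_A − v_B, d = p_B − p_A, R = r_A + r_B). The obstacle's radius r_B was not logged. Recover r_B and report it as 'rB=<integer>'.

m = 560
d = (-9, -8);  v_rel = (-5, -2),  |v_rel|² = 29
v_rel×d = (-5)·(-8) − (-2)·(-9) = 22
since m = R²·29 − 22²:  R² = (484 + 560) / 29 = 36
R = √36 = 6  ⇒  r_B = 6 − 2 = 4

rB=4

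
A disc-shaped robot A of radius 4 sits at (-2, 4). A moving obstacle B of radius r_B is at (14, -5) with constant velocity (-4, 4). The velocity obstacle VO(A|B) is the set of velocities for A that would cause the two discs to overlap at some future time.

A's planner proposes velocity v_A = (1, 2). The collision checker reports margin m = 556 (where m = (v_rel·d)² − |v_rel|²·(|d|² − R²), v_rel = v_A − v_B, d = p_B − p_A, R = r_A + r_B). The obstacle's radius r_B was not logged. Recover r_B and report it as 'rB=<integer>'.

m = 556
d = (16, -9);  v_rel = (5, -2),  |v_rel|² = 29
v_rel×d = (5)·(-9) − (-2)·(16) = -13
since m = R²·29 − (-13)²:  R² = (169 + 556) / 29 = 25
R = √25 = 5  ⇒  r_B = 5 − 4 = 1

rB=1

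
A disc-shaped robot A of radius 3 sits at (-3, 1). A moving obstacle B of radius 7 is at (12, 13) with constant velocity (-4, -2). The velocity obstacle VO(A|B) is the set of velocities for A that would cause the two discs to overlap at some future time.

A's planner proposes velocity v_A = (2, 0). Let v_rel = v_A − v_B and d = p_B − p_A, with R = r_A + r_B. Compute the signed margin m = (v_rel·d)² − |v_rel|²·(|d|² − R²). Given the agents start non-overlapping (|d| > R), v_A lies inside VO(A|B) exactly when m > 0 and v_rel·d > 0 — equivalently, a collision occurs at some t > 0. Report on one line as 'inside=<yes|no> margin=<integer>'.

d = (15, 12),  |d|² = 369;  R = 3+7 = 10,  c = 369−10² = 269
v_rel = (6, 2),  |v_rel|² = 40;  v_rel·d = (6)·(15) + (2)·(12) = 114
40·t² − 228·t + 269 = 0  ⇒  m = 114² − 40·269 = 2236
m = 2236 > 0,  v_rel·d = 114 > 0  ⇒  inside

inside=yes margin=2236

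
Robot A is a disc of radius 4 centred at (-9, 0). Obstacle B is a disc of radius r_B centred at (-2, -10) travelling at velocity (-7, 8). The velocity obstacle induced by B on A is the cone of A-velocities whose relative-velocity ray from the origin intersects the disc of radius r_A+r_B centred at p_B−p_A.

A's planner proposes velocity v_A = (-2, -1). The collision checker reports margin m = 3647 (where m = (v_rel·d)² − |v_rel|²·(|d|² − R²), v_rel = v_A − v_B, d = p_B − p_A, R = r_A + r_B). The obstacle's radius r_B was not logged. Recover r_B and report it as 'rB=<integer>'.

m = 3647
d = (7, -10);  v_rel = (5, -9),  |v_rel|² = 106
v_rel×d = (5)·(-10) − (-9)·(7) = 13
since m = R²·106 − 13²:  R² = (169 + 3647) / 106 = 36
R = √36 = 6  ⇒  r_B = 6 − 4 = 2

rB=2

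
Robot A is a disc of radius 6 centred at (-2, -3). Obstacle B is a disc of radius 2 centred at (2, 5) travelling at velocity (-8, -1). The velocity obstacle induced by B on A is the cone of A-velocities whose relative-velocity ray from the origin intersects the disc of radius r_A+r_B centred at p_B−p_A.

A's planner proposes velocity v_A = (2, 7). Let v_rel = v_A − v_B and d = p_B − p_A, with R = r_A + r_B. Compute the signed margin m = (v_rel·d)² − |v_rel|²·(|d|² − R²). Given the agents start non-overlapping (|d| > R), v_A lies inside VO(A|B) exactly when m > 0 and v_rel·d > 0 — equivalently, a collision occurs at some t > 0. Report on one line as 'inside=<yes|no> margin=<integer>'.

d = (4, 8),  |d|² = 80;  R = 6+2 = 8,  c = 80−8² = 16
v_rel = (10, 8),  |v_rel|² = 164;  v_rel·d = (10)·(4) + (8)·(8) = 104
164·t² − 208·t + 16 = 0  ⇒  m = 104² − 164·16 = 8192
m = 8192 > 0,  v_rel·d = 104 > 0  ⇒  inside

inside=yes margin=8192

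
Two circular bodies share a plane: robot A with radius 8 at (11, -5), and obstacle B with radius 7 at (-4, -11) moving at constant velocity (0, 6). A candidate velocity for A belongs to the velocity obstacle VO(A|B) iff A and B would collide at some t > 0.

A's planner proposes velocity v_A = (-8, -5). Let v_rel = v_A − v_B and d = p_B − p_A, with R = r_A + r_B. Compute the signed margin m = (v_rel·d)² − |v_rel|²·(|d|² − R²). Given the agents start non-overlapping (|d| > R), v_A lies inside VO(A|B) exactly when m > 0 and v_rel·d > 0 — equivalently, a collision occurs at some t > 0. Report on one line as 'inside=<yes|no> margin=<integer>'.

d = (-15, -6),  |d|² = 261;  R = 8+7 = 15,  c = 261−15² = 36
v_rel = (-8, -11),  |v_rel|² = 185;  v_rel·d = (-8)·(-15) + (-11)·(-6) = 186
185·t² − 372·t + 36 = 0  ⇒  m = 186² − 185·36 = 27936
m = 27936 > 0,  v_rel·d = 186 > 0  ⇒  inside

inside=yes margin=27936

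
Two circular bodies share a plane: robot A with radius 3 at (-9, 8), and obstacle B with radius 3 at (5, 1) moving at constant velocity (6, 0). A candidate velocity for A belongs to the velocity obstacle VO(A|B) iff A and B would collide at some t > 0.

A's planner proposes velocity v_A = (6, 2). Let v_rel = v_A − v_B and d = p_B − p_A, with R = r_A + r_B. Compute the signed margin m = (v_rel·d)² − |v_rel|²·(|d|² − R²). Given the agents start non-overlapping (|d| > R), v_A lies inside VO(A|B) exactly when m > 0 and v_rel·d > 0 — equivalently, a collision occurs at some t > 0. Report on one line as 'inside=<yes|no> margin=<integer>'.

d = (14, -7),  |d|² = 245;  R = 3+3 = 6,  c = 245−6² = 209
v_rel = (0, 2),  |v_rel|² = 4;  v_rel·d = (0)·(14) + (2)·(-7) = -14
4·t² + 28·t + 209 = 0  ⇒  m = (-14)² − 4·209 = -640
m = -640 < 0,  v_rel·d = -14 < 0  ⇒  outside

inside=no margin=-640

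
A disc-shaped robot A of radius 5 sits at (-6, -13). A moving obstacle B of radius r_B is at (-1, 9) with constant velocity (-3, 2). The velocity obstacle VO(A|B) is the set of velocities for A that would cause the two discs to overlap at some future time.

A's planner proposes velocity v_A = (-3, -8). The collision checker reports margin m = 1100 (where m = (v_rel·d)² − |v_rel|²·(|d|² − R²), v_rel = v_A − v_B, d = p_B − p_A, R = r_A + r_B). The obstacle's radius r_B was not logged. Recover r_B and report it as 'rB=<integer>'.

m = 1100
d = (5, 22);  v_rel = (0, -10),  |v_rel|² = 100
v_rel×d = (0)·(22) − (-10)·(5) = 50
since m = R²·100 − 50²:  R² = (2500 + 1100) / 100 = 36
R = √36 = 6  ⇒  r_B = 6 − 5 = 1

rB=1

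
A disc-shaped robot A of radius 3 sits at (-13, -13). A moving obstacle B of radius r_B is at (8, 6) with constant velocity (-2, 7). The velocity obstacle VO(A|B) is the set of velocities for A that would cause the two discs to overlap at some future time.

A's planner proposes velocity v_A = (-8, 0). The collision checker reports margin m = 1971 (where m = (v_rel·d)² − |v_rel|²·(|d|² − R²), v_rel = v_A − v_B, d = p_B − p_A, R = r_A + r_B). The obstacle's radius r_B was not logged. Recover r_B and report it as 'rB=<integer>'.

m = 1971
d = (21, 19);  v_rel = (-6, -7),  |v_rel|² = 85
v_rel×d = (-6)·(19) − (-7)·(21) = 33
since m = R²·85 − 33²:  R² = (1089 + 1971) / 85 = 36
R = √36 = 6  ⇒  r_B = 6 − 3 = 3

rB=3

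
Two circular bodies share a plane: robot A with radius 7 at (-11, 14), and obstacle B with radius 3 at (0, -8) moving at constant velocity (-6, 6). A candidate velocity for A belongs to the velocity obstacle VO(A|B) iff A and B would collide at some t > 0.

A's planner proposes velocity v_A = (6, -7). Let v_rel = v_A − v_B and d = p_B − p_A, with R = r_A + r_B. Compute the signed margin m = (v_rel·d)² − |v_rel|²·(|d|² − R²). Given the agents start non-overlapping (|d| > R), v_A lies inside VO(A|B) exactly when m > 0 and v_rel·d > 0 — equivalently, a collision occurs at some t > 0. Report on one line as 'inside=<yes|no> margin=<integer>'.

d = (11, -22),  |d|² = 605;  R = 7+3 = 10,  c = 605−10² = 505
v_rel = (12, -13),  |v_rel|² = 313;  v_rel·d = (12)·(11) + (-13)·(-22) = 418
313·t² − 836·t + 505 = 0  ⇒  m = 418² − 313·505 = 16659
m = 16659 > 0,  v_rel·d = 418 > 0  ⇒  inside

inside=yes margin=16659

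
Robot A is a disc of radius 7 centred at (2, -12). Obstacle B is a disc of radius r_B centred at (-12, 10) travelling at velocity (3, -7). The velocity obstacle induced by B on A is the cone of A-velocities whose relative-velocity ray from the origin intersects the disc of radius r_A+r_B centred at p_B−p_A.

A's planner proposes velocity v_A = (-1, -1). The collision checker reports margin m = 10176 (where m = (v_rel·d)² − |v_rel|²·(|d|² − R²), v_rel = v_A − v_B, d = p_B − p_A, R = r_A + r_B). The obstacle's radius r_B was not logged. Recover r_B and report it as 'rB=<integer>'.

m = 10176
d = (-14, 22);  v_rel = (-4, 6),  |v_rel|² = 52
v_rel×d = (-4)·(22) − (6)·(-14) = -4
since m = R²·52 − (-4)²:  R² = (16 + 10176) / 52 = 196
R = √196 = 14  ⇒  r_B = 14 − 7 = 7

rB=7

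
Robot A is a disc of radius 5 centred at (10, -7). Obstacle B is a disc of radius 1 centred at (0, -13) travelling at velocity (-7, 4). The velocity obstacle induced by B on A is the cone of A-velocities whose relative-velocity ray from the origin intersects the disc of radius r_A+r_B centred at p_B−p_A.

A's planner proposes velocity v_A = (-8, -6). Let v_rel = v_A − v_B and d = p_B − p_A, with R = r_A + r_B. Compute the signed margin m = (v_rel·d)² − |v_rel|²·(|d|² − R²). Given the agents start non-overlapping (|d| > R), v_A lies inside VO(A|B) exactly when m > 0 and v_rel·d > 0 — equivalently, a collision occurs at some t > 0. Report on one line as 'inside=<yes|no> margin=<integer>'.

d = (-10, -6),  |d|² = 136;  R = 5+1 = 6,  c = 136−6² = 100
v_rel = (-1, -10),  |v_rel|² = 101;  v_rel·d = (-1)·(-10) + (-10)·(-6) = 70
101·t² − 140·t + 100 = 0  ⇒  m = 70² − 101·100 = -5200
m = -5200 < 0,  v_rel·d = 70 > 0  ⇒  outside

inside=no margin=-5200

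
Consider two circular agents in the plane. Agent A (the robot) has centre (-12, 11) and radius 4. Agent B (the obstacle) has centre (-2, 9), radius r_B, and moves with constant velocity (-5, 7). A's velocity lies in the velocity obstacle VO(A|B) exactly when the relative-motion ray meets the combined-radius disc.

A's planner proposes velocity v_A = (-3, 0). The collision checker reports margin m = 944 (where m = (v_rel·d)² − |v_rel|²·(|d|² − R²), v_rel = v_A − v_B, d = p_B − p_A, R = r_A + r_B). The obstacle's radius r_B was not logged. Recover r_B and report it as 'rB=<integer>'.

m = 944
d = (10, -2);  v_rel = (2, -7),  |v_rel|² = 53
v_rel×d = (2)·(-2) − (-7)·(10) = 66
since m = R²·53 − 66²:  R² = (4356 + 944) / 53 = 100
R = √100 = 10  ⇒  r_B = 10 − 4 = 6

rB=6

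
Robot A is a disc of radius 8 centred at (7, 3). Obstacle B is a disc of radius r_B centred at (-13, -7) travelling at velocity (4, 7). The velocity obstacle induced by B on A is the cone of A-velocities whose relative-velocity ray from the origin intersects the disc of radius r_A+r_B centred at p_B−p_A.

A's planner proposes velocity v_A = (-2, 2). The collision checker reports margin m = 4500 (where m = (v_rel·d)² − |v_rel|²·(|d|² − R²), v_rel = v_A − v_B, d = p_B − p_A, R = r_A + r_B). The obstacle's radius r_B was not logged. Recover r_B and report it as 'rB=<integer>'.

m = 4500
d = (-20, -10);  v_rel = (-6, -5),  |v_rel|² = 61
v_rel×d = (-6)·(-10) − (-5)·(-20) = -40
since m = R²·61 − (-40)²:  R² = (1600 + 4500) / 61 = 100
R = √100 = 10  ⇒  r_B = 10 − 8 = 2

rB=2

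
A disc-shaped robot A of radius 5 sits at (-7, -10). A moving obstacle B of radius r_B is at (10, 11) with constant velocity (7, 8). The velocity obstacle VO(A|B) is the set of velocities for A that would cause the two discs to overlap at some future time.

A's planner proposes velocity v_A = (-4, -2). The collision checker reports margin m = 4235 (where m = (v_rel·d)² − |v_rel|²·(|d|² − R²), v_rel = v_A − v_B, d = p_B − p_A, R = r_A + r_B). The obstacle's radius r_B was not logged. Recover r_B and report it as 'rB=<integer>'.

m = 4235
d = (17, 21);  v_rel = (-11, -10),  |v_rel|² = 221
v_rel×d = (-11)·(21) − (-10)·(17) = -61
since m = R²·221 − (-61)²:  R² = (3721 + 4235) / 221 = 36
R = √36 = 6  ⇒  r_B = 6 − 5 = 1

rB=1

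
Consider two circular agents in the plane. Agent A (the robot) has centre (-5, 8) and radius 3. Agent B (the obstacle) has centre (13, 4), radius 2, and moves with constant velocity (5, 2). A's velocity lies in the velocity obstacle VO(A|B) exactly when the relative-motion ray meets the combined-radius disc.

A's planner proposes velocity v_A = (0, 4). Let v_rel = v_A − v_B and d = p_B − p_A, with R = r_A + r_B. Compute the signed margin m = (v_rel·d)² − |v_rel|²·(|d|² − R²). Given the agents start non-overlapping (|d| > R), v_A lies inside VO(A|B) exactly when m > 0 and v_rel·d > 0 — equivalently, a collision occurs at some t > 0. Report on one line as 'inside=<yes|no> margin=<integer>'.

d = (18, -4),  |d|² = 340;  R = 3+2 = 5,  c = 340−5² = 315
v_rel = (-5, 2),  |v_rel|² = 29;  v_rel·d = (-5)·(18) + (2)·(-4) = -98
29·t² + 196·t + 315 = 0  ⇒  m = (-98)² − 29·315 = 469
m = 469 > 0,  v_rel·d = -98 < 0  ⇒  outside

inside=no margin=469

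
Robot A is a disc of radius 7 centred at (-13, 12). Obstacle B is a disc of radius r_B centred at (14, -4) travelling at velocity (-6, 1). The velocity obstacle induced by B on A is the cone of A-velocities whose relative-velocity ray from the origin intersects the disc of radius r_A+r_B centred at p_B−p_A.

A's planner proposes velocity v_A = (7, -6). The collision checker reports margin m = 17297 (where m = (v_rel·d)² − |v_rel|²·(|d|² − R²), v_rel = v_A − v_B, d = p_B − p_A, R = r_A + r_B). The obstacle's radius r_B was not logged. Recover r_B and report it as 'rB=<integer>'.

m = 17297
d = (27, -16);  v_rel = (13, -7),  |v_rel|² = 218
v_rel×d = (13)·(-16) − (-7)·(27) = -19
since m = R²·218 − (-19)²:  R² = (361 + 17297) / 218 = 81
R = √81 = 9  ⇒  r_B = 9 − 7 = 2

rB=2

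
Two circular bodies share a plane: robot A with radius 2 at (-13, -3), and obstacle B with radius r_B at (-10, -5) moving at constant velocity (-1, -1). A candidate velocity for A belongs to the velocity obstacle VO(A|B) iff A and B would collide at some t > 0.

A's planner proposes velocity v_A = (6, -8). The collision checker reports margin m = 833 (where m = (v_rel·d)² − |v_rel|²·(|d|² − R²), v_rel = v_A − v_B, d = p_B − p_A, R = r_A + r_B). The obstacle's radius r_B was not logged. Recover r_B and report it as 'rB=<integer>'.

m = 833
d = (3, -2);  v_rel = (7, -7),  |v_rel|² = 98
v_rel×d = (7)·(-2) − (-7)·(3) = 7
since m = R²·98 − 7²:  R² = (49 + 833) / 98 = 9
R = √9 = 3  ⇒  r_B = 3 − 2 = 1

rB=1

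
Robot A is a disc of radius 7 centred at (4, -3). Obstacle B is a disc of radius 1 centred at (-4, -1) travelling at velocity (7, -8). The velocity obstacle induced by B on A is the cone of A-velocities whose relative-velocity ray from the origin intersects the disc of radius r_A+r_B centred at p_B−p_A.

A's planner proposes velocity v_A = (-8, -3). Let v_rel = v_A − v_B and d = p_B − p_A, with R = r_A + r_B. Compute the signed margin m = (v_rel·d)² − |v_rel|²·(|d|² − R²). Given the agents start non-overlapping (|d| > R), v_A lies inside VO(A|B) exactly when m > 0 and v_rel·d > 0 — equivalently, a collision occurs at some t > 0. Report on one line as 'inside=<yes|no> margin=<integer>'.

d = (-8, 2),  |d|² = 68;  R = 7+1 = 8,  c = 68−8² = 4
v_rel = (-15, 5),  |v_rel|² = 250;  v_rel·d = (-15)·(-8) + (5)·(2) = 130
250·t² − 260·t + 4 = 0  ⇒  m = 130² − 250·4 = 15900
m = 15900 > 0,  v_rel·d = 130 > 0  ⇒  inside

inside=yes margin=15900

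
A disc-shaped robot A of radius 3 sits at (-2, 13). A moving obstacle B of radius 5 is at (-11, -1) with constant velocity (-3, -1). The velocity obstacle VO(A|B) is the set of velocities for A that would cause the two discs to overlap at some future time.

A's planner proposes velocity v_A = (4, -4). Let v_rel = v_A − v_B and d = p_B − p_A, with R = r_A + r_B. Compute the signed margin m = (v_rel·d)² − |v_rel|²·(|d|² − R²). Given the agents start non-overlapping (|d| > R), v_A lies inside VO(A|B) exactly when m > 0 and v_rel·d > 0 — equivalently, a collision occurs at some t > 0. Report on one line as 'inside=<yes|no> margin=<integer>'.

d = (-9, -14),  |d|² = 277;  R = 3+5 = 8,  c = 277−8² = 213
v_rel = (7, -3),  |v_rel|² = 58;  v_rel·d = (7)·(-9) + (-3)·(-14) = -21
58·t² + 42·t + 213 = 0  ⇒  m = (-21)² − 58·213 = -11913
m = -11913 < 0,  v_rel·d = -21 < 0  ⇒  outside

inside=no margin=-11913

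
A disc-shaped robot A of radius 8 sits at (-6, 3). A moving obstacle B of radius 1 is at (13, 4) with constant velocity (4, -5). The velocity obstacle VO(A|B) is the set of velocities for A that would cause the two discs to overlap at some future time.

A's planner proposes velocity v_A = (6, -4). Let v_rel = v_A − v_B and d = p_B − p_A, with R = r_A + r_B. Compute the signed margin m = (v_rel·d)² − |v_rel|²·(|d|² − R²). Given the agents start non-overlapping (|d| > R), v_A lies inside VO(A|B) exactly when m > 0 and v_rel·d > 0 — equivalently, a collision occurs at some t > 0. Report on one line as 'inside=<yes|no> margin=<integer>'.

d = (19, 1),  |d|² = 362;  R = 8+1 = 9,  c = 362−9² = 281
v_rel = (2, 1),  |v_rel|² = 5;  v_rel·d = (2)·(19) + (1)·(1) = 39
5·t² − 78·t + 281 = 0  ⇒  m = 39² − 5·281 = 116
m = 116 > 0,  v_rel·d = 39 > 0  ⇒  inside

inside=yes margin=116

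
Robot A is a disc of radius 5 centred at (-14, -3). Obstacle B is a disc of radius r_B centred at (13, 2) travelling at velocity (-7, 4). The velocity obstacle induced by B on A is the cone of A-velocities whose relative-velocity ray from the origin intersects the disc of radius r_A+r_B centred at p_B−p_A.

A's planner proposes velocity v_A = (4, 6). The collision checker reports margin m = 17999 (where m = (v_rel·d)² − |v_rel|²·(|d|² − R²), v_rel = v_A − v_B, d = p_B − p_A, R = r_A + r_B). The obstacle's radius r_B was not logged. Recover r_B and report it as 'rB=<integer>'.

m = 17999
d = (27, 5);  v_rel = (11, 2),  |v_rel|² = 125
v_rel×d = (11)·(5) − (2)·(27) = 1
since m = R²·125 − 1²:  R² = (1 + 17999) / 125 = 144
R = √144 = 12  ⇒  r_B = 12 − 5 = 7

rB=7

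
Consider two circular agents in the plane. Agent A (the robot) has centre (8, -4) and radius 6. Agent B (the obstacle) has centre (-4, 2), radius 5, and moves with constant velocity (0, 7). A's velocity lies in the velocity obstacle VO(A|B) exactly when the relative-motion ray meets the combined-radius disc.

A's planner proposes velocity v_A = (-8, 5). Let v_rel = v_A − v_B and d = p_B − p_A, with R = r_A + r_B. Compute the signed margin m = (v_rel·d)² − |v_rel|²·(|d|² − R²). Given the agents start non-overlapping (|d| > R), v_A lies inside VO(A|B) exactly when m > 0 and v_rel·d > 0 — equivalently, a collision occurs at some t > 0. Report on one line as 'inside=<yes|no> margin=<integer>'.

d = (-12, 6),  |d|² = 180;  R = 6+5 = 11,  c = 180−11² = 59
v_rel = (-8, -2),  |v_rel|² = 68;  v_rel·d = (-8)·(-12) + (-2)·(6) = 84
68·t² − 168·t + 59 = 0  ⇒  m = 84² − 68·59 = 3044
m = 3044 > 0,  v_rel·d = 84 > 0  ⇒  inside

inside=yes margin=3044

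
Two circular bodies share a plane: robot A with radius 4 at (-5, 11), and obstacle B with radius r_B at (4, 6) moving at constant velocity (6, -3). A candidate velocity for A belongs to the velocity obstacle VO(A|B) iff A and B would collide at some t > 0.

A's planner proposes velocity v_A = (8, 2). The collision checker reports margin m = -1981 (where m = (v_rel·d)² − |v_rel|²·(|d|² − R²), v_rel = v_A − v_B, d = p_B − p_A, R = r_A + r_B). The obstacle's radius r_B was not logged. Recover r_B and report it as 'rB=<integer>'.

m = -1981
d = (9, -5);  v_rel = (2, 5),  |v_rel|² = 29
v_rel×d = (2)·(-5) − (5)·(9) = -55
since m = R²·29 − (-55)²:  R² = (3025 + -1981) / 29 = 36
R = √36 = 6  ⇒  r_B = 6 − 4 = 2

rB=2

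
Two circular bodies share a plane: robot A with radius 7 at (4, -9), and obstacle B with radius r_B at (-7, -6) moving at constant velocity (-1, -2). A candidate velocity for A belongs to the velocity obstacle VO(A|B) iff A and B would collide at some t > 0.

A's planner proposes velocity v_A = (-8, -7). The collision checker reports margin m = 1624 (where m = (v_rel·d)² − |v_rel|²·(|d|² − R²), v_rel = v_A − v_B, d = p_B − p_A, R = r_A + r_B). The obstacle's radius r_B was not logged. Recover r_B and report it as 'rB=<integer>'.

m = 1624
d = (-11, 3);  v_rel = (-7, -5),  |v_rel|² = 74
v_rel×d = (-7)·(3) − (-5)·(-11) = -76
since m = R²·74 − (-76)²:  R² = (5776 + 1624) / 74 = 100
R = √100 = 10  ⇒  r_B = 10 − 7 = 3

rB=3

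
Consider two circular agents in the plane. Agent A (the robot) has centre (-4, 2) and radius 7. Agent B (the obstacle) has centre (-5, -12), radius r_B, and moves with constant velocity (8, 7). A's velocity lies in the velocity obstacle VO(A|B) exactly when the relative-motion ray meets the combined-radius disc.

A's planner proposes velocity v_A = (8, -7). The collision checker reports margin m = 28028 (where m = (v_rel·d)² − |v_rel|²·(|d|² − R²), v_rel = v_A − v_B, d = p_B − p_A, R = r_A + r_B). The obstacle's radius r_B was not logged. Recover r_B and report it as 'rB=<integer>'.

m = 28028
d = (-1, -14);  v_rel = (0, -14),  |v_rel|² = 196
v_rel×d = (0)·(-14) − (-14)·(-1) = -14
since m = R²·196 − (-14)²:  R² = (196 + 28028) / 196 = 144
R = √144 = 12  ⇒  r_B = 12 − 7 = 5

rB=5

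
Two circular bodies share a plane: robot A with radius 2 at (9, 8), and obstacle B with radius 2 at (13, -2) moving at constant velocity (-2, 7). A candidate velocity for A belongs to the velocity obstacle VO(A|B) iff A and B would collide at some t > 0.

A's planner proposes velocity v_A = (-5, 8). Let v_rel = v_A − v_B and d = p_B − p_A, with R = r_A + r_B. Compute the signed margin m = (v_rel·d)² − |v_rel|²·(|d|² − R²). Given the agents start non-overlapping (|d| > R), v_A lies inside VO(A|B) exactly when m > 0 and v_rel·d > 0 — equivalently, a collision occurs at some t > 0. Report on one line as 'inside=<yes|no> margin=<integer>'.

d = (4, -10),  |d|² = 116;  R = 2+2 = 4,  c = 116−4² = 100
v_rel = (-3, 1),  |v_rel|² = 10;  v_rel·d = (-3)·(4) + (1)·(-10) = -22
10·t² + 44·t + 100 = 0  ⇒  m = (-22)² − 10·100 = -516
m = -516 < 0,  v_rel·d = -22 < 0  ⇒  outside

inside=no margin=-516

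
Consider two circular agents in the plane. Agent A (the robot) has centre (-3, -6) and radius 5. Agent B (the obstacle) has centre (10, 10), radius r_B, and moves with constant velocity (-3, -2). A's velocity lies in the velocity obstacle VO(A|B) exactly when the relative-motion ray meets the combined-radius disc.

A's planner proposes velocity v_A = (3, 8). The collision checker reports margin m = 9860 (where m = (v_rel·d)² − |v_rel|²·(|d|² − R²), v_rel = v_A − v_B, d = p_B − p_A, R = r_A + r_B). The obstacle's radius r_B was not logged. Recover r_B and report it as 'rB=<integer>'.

m = 9860
d = (13, 16);  v_rel = (6, 10),  |v_rel|² = 136
v_rel×d = (6)·(16) − (10)·(13) = -34
since m = R²·136 − (-34)²:  R² = (1156 + 9860) / 136 = 81
R = √81 = 9  ⇒  r_B = 9 − 5 = 4

rB=4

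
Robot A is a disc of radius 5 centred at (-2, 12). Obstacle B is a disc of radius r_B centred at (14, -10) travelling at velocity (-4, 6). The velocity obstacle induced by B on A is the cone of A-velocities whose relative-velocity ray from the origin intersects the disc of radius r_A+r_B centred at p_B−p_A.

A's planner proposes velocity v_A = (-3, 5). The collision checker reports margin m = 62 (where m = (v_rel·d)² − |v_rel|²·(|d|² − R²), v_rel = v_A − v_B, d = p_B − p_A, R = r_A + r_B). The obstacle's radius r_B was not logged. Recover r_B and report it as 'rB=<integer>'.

m = 62
d = (16, -22);  v_rel = (1, -1),  |v_rel|² = 2
v_rel×d = (1)·(-22) − (-1)·(16) = -6
since m = R²·2 − (-6)²:  R² = (36 + 62) / 2 = 49
R = √49 = 7  ⇒  r_B = 7 − 5 = 2

rB=2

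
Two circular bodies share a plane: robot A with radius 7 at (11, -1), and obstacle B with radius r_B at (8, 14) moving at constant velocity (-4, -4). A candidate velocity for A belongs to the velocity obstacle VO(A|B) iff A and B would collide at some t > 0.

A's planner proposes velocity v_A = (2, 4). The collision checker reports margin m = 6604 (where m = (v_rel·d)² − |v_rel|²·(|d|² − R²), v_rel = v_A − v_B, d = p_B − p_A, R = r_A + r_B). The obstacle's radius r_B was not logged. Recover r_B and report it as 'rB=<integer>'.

m = 6604
d = (-3, 15);  v_rel = (6, 8),  |v_rel|² = 100
v_rel×d = (6)·(15) − (8)·(-3) = 114
since m = R²·100 − 114²:  R² = (12996 + 6604) / 100 = 196
R = √196 = 14  ⇒  r_B = 14 − 7 = 7

rB=7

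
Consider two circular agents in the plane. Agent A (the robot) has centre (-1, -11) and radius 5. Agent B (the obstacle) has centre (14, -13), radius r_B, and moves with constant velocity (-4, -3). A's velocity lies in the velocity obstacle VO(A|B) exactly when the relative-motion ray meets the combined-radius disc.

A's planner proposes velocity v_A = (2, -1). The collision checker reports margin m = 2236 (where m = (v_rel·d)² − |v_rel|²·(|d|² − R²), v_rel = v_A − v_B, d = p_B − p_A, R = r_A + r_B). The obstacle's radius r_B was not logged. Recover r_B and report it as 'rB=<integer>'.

m = 2236
d = (15, -2);  v_rel = (6, 2),  |v_rel|² = 40
v_rel×d = (6)·(-2) − (2)·(15) = -42
since m = R²·40 − (-42)²:  R² = (1764 + 2236) / 40 = 100
R = √100 = 10  ⇒  r_B = 10 − 5 = 5

rB=5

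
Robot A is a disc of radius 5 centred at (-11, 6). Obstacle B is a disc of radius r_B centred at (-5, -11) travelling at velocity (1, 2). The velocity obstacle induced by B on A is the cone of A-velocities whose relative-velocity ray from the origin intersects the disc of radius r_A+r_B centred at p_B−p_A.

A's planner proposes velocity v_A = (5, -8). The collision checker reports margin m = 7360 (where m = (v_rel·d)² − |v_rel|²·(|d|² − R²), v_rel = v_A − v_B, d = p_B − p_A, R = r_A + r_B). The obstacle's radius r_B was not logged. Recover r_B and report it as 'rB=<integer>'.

m = 7360
d = (6, -17);  v_rel = (4, -10),  |v_rel|² = 116
v_rel×d = (4)·(-17) − (-10)·(6) = -8
since m = R²·116 − (-8)²:  R² = (64 + 7360) / 116 = 64
R = √64 = 8  ⇒  r_B = 8 − 5 = 3

rB=3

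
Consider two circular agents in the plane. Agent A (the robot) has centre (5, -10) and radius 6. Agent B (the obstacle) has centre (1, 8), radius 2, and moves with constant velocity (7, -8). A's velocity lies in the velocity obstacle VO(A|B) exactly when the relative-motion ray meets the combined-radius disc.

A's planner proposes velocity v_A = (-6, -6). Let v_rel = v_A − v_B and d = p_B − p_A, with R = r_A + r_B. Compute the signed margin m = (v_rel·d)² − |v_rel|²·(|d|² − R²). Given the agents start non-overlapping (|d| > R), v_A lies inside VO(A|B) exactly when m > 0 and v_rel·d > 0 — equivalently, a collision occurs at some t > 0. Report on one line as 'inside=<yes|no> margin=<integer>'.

d = (-4, 18),  |d|² = 340;  R = 6+2 = 8,  c = 340−8² = 276
v_rel = (-13, 2),  |v_rel|² = 173;  v_rel·d = (-13)·(-4) + (2)·(18) = 88
173·t² − 176·t + 276 = 0  ⇒  m = 88² − 173·276 = -40004
m = -40004 < 0,  v_rel·d = 88 > 0  ⇒  outside

inside=no margin=-40004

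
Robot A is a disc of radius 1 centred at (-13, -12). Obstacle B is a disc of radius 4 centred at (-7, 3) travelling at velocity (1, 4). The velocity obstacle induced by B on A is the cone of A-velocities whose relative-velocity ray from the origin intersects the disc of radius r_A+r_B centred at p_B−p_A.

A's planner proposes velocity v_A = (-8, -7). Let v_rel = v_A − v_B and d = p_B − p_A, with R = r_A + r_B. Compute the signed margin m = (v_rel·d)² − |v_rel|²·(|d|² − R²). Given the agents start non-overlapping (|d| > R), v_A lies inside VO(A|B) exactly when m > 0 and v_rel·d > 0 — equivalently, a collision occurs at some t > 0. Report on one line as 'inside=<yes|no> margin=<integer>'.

d = (6, 15),  |d|² = 261;  R = 1+4 = 5,  c = 261−5² = 236
v_rel = (-9, -11),  |v_rel|² = 202;  v_rel·d = (-9)·(6) + (-11)·(15) = -219
202·t² + 438·t + 236 = 0  ⇒  m = (-219)² − 202·236 = 289
m = 289 > 0,  v_rel·d = -219 < 0  ⇒  outside

inside=no margin=289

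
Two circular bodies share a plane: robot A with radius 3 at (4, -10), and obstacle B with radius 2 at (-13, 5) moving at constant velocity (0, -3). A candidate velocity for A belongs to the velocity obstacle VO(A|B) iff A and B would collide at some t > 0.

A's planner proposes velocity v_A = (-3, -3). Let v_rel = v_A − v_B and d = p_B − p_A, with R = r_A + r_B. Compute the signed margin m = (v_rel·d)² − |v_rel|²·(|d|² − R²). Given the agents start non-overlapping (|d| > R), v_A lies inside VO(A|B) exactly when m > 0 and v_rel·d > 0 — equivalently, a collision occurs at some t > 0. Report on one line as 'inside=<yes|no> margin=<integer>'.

d = (-17, 15),  |d|² = 514;  R = 3+2 = 5,  c = 514−5² = 489
v_rel = (-3, 0),  |v_rel|² = 9;  v_rel·d = (-3)·(-17) + (0)·(15) = 51
9·t² − 102·t + 489 = 0  ⇒  m = 51² − 9·489 = -1800
m = -1800 < 0,  v_rel·d = 51 > 0  ⇒  outside

inside=no margin=-1800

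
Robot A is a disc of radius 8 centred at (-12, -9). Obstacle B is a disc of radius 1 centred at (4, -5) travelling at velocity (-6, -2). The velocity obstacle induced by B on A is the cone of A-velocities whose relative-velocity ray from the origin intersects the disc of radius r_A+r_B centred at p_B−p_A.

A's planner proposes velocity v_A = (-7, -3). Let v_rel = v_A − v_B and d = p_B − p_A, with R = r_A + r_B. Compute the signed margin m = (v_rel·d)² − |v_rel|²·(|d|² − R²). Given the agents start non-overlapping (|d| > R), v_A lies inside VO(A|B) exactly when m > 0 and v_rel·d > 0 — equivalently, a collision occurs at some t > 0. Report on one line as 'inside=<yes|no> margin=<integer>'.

d = (16, 4),  |d|² = 272;  R = 8+1 = 9,  c = 272−9² = 191
v_rel = (-1, -1),  |v_rel|² = 2;  v_rel·d = (-1)·(16) + (-1)·(4) = -20
2·t² + 40·t + 191 = 0  ⇒  m = (-20)² − 2·191 = 18
m = 18 > 0,  v_rel·d = -20 < 0  ⇒  outside

inside=no margin=18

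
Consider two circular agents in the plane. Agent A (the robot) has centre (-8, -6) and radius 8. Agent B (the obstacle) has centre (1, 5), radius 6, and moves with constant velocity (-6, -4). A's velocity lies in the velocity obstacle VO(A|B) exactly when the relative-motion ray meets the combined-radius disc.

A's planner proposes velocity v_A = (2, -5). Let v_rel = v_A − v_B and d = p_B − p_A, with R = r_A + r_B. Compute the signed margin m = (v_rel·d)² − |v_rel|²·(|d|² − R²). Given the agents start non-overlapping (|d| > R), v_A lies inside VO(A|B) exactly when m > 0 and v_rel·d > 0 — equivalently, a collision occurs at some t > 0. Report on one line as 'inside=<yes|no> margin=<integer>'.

d = (9, 11),  |d|² = 202;  R = 8+6 = 14,  c = 202−14² = 6
v_rel = (8, -1),  |v_rel|² = 65;  v_rel·d = (8)·(9) + (-1)·(11) = 61
65·t² − 122·t + 6 = 0  ⇒  m = 61² − 65·6 = 3331
m = 3331 > 0,  v_rel·d = 61 > 0  ⇒  inside

inside=yes margin=3331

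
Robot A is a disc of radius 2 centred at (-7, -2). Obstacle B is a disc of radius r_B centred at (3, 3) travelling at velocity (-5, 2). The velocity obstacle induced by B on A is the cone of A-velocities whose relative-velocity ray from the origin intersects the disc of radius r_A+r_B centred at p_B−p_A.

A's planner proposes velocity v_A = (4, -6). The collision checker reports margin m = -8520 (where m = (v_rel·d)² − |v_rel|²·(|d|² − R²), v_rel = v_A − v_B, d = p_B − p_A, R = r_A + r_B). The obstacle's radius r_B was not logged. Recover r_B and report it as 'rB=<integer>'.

m = -8520
d = (10, 5);  v_rel = (9, -8),  |v_rel|² = 145
v_rel×d = (9)·(5) − (-8)·(10) = 125
since m = R²·145 − 125²:  R² = (15625 + -8520) / 145 = 49
R = √49 = 7  ⇒  r_B = 7 − 2 = 5

rB=5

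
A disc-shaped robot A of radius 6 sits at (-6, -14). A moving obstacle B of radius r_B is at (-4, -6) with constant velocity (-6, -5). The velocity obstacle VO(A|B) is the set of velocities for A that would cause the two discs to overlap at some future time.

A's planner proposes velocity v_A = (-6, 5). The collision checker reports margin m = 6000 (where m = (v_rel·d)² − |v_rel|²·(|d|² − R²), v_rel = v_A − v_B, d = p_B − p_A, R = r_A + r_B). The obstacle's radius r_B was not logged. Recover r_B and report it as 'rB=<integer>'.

m = 6000
d = (2, 8);  v_rel = (0, 10),  |v_rel|² = 100
v_rel×d = (0)·(8) − (10)·(2) = -20
since m = R²·100 − (-20)²:  R² = (400 + 6000) / 100 = 64
R = √64 = 8  ⇒  r_B = 8 − 6 = 2

rB=2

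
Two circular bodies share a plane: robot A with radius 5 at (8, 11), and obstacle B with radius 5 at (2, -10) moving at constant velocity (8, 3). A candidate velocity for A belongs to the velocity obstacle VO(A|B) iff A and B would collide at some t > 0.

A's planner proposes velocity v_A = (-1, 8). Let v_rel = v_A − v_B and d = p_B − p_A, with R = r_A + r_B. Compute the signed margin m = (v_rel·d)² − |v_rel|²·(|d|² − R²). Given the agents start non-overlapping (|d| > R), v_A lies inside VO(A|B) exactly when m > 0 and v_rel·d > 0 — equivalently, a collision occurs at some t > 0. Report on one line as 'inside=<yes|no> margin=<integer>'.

d = (-6, -21),  |d|² = 477;  R = 5+5 = 10,  c = 477−10² = 377
v_rel = (-9, 5),  |v_rel|² = 106;  v_rel·d = (-9)·(-6) + (5)·(-21) = -51
106·t² + 102·t + 377 = 0  ⇒  m = (-51)² − 106·377 = -37361
m = -37361 < 0,  v_rel·d = -51 < 0  ⇒  outside

inside=no margin=-37361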